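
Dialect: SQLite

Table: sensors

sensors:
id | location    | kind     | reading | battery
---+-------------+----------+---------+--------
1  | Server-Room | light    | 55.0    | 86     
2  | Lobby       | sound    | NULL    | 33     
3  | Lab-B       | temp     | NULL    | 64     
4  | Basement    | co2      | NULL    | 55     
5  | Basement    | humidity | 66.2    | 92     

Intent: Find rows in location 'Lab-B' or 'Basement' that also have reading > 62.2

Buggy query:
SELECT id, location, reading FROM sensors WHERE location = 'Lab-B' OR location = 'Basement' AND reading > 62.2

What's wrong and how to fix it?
Bug: Without parentheses, AND is evaluated before OR, so the reading filter only applies to the 'Basement' branch

Fix: Add parentheses around the OR so the AND applies to both alternatives

Corrected query:
SELECT id, location, reading FROM sensors WHERE (location = 'Lab-B' OR location = 'Basement') AND reading > 62.2

Result:
id | location | reading
---+----------+--------
5  | Basement | 66.2   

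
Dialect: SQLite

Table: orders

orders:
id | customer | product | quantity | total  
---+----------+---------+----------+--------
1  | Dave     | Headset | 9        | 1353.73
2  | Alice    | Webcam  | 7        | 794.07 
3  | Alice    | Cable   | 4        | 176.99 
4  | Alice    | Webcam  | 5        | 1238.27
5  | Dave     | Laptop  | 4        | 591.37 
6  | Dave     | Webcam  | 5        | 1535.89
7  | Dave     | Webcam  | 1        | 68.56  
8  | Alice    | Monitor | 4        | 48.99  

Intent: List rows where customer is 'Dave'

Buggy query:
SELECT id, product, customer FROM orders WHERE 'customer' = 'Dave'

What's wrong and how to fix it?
Bug: Single quotes denote string literals in SQL; the column name is being compared as a constant string

Fix: Remove the quotes around the column name (or use double quotes for an identifier)

Corrected query:
SELECT id, product, customer FROM orders WHERE customer = 'Dave'

Result:
id | product | customer
---+---------+---------
1  | Headset | Dave    
5  | Laptop  | Dave    
6  | Webcam  | Dave    
7  | Webcam  | Dave    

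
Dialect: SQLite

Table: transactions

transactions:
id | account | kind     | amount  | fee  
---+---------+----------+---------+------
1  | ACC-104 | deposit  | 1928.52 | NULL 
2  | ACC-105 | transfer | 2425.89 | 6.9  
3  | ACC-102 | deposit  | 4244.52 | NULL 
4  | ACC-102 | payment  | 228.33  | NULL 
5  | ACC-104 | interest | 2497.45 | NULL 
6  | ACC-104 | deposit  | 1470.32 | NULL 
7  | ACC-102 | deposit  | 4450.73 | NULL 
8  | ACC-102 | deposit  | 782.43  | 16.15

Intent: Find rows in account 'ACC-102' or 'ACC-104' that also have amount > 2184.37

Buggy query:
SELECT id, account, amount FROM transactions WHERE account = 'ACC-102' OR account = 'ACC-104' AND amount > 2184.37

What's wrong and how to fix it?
Bug: AND binds tighter than OR, so this parses as account = 'ACC-102' OR (account = 'ACC-104' AND amount > 2184.37)

Fix: Add parentheses around the OR so the AND applies to both alternatives

Corrected query:
SELECT id, account, amount FROM transactions WHERE (account = 'ACC-102' OR account = 'ACC-104') AND amount > 2184.37

Result:
id | account | amount 
---+---------+--------
3  | ACC-102 | 4244.52
5  | ACC-104 | 2497.45
7  | ACC-102 | 4450.73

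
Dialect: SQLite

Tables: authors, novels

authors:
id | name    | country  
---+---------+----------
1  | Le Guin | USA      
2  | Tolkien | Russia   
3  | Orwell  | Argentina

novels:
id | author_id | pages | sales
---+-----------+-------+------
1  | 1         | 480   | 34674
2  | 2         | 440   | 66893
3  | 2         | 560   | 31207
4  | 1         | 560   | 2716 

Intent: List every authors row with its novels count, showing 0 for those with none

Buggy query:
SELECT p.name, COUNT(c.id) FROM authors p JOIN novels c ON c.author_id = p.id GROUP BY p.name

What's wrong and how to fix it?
Bug: INNER JOIN drops authors rows that have no matching novels rows

Fix: Use LEFT JOIN so parents without children still appear (COUNT(c.id) gives 0)

Corrected query:
SELECT p.name, COUNT(c.id) FROM authors p LEFT JOIN novels c ON c.author_id = p.id GROUP BY p.name

Result:
name    | COUNT(c.id)
--------+------------
Le Guin | 2          
Orwell  | 0          
Tolkien | 2          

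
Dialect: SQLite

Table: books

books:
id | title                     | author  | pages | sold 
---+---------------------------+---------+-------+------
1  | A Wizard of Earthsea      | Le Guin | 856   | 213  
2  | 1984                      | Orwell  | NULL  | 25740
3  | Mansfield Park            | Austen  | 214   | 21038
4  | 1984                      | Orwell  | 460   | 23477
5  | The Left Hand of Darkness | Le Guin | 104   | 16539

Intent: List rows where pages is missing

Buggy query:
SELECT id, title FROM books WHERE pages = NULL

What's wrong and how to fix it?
Bug: '= NULL' is always unknown in SQL three-valued logic, so no rows match

Fix: Use IS NULL to test for NULL

Corrected query:
SELECT id, title FROM books WHERE pages IS NULL

Result:
id | title
---+------
2  | 1984 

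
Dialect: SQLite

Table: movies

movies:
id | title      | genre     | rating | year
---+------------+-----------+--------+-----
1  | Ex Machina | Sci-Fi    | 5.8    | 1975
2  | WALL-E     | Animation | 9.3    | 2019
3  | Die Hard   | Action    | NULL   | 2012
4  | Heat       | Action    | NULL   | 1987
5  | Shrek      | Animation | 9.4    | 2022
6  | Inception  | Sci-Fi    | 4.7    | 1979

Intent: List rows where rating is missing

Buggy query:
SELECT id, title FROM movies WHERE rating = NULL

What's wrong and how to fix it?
Bug: Comparing to NULL with '=' never matches; NULL = NULL is unknown, not true

Fix: Replace '= NULL' with 'IS NULL'

Corrected query:
SELECT id, title FROM movies WHERE rating IS NULL

Result:
id | title   
---+---------
3  | Die Hard
4  | Heat    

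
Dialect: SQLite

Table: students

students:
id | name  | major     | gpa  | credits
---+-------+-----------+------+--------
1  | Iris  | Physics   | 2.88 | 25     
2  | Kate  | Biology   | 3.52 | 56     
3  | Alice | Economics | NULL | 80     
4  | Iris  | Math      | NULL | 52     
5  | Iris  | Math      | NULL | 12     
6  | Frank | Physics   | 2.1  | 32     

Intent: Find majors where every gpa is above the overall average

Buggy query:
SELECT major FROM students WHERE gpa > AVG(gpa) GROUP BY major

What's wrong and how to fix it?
Bug: WHERE evaluates per row before aggregation, so AVG() is unavailable

Fix: Compute the overall average in a scalar subquery and compare each group's MIN against it in HAVING

Corrected query:
SELECT major FROM students GROUP BY major HAVING MIN(gpa) > (SELECT AVG(gpa) FROM students)

Result:
major  
-------
Biology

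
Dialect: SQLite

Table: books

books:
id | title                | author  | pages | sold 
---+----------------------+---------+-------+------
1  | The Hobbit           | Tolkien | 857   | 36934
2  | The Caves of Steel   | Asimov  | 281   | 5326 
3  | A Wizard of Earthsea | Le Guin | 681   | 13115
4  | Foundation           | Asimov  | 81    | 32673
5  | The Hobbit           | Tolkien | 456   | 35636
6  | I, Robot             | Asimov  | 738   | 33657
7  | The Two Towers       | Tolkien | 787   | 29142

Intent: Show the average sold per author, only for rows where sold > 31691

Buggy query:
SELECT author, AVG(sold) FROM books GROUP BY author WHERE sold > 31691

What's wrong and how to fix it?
Bug: Row-level WHERE must come before GROUP BY in the clause order

Fix: Place WHERE between FROM and GROUP BY

Corrected query:
SELECT author, AVG(sold) FROM books WHERE sold > 31691 GROUP BY author

Result:
author  | AVG(sold)
--------+----------
Asimov  | 33165    
Tolkien | 36285    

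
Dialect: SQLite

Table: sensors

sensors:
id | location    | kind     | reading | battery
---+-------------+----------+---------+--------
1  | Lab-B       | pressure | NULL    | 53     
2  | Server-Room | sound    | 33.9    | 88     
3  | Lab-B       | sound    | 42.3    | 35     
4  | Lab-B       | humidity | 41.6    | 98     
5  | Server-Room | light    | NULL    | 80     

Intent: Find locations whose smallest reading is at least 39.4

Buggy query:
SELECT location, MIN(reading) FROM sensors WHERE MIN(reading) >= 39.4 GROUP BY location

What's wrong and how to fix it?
Bug: Aggregates like MIN are computed per group after WHERE runs

Fix: Use HAVING for the per-group MIN condition

Corrected query:
SELECT location, MIN(reading) FROM sensors GROUP BY location HAVING MIN(reading) >= 39.4

Result:
location | MIN(reading)
---------+-------------
Lab-B    | 41.6        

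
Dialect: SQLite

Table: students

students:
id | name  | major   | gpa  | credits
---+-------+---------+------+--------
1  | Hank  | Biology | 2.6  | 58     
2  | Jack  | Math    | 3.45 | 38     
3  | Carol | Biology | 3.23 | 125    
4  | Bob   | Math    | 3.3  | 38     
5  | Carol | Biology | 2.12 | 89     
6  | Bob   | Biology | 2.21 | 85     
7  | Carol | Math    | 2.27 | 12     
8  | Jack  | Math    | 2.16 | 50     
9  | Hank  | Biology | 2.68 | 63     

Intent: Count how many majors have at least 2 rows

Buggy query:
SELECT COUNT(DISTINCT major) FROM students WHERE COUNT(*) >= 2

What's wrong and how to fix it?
Bug: COUNT(*) cannot appear in WHERE; the per-group count doesn't exist yet

Fix: Use a subquery that GROUPs and filters with HAVING, then count its rows

Corrected query:
SELECT COUNT(*) FROM (SELECT major FROM students GROUP BY major HAVING COUNT(*) >= 2)

Result:
COUNT(*)
--------
2       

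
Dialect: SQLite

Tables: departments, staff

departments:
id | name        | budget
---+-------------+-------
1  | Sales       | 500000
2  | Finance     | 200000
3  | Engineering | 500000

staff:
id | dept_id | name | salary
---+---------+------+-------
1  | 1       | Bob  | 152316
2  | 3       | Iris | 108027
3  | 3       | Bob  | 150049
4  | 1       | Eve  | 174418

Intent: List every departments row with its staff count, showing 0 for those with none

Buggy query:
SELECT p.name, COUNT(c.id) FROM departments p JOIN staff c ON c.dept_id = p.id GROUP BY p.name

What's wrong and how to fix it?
Bug: INNER JOIN drops departments rows that have no matching staff rows

Fix: Use LEFT JOIN so parents without children still appear (COUNT(c.id) gives 0)

Corrected query:
SELECT p.name, COUNT(c.id) FROM departments p LEFT JOIN staff c ON c.dept_id = p.id GROUP BY p.name

Result:
name        | COUNT(c.id)
------------+------------
Engineering | 2          
Finance     | 0          
Sales       | 2          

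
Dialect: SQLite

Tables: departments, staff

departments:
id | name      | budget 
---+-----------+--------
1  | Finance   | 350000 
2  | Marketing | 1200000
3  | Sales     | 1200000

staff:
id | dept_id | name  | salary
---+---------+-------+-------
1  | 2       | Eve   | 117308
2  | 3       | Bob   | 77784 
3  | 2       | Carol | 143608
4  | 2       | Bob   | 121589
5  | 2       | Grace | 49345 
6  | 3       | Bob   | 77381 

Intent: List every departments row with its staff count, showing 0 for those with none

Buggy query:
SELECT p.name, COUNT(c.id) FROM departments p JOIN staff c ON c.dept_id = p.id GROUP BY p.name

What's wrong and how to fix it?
Bug: INNER JOIN drops departments rows that have no matching staff rows

Fix: Switch to LEFT JOIN to retain unmatched parent rows

Corrected query:
SELECT p.name, COUNT(c.id) FROM departments p LEFT JOIN staff c ON c.dept_id = p.id GROUP BY p.name

Result:
name      | COUNT(c.id)
----------+------------
Finance   | 0          
Marketing | 4          
Sales     | 2          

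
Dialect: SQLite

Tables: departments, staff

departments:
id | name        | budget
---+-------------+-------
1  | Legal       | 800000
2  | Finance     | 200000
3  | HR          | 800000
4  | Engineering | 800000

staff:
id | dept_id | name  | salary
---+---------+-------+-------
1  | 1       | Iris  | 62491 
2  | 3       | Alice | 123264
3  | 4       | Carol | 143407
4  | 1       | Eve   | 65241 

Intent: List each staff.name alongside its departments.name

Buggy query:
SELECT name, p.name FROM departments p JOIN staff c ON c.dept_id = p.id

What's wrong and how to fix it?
Bug: Both tables have a 'name' column; the unqualified reference is ambiguous

Fix: Prefix ambiguous columns with the table alias

Corrected query:
SELECT c.name, p.name FROM departments p JOIN staff c ON c.dept_id = p.id

Result:
name  | name       
------+------------
Iris  | Legal      
Alice | HR         
Carol | Engineering
Eve   | Legal      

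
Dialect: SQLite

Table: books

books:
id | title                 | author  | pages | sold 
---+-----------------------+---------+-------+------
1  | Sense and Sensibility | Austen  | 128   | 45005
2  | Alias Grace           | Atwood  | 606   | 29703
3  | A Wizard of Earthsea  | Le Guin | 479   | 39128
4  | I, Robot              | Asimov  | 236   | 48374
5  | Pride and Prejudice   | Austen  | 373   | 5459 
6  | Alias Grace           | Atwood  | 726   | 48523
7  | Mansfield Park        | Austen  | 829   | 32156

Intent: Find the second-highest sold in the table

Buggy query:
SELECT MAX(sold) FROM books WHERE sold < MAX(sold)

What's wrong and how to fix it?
Bug: MAX(sold) on the right of the comparison is an aggregate-in-WHERE error

Fix: Compute the overall MAX in a subquery, then take MAX of rows below it

Corrected query:
SELECT MAX(sold) FROM books WHERE sold < (SELECT MAX(sold) FROM books)

Result:
MAX(sold)
---------
48374    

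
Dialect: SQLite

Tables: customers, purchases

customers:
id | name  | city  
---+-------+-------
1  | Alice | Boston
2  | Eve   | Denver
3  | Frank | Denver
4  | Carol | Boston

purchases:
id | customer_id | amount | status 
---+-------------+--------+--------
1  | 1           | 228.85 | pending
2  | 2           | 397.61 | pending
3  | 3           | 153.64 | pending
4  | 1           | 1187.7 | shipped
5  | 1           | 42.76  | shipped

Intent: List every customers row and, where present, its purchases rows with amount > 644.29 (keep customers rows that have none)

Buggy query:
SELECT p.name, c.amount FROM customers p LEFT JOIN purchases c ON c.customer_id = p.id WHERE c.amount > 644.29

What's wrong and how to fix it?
Bug: A WHERE condition on the right-hand table after LEFT JOIN drops unmatched parents

Fix: Put 'c.amount > 644.29' in the JOIN's ON clause instead of WHERE

Corrected query:
SELECT p.name, c.amount FROM customers p LEFT JOIN purchases c ON c.customer_id = p.id AND c.amount > 644.29

Result:
name  | amount
------+-------
Alice | 1187.7
Eve   | NULL  
Frank | NULL  
Carol | NULL  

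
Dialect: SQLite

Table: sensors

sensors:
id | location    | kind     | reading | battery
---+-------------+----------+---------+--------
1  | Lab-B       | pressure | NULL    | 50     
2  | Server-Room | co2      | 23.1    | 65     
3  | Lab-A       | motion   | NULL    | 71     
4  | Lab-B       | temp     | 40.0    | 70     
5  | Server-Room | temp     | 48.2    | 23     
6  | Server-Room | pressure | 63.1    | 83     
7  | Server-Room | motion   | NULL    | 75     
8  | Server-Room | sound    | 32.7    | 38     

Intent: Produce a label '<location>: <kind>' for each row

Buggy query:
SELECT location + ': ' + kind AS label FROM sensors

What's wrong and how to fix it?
Bug: SQLite uses || for string concatenation; + coerces text to numbers (yielding 0)

Fix: Replace + with || to concatenate text

Corrected query:
SELECT location || ': ' || kind AS label FROM sensors

Result:
label                
---------------------
Lab-B: pressure      
Server-Room: co2     
Lab-A: motion        
Lab-B: temp          
Server-Room: temp    
Server-Room: pressure
Server-Room: motion  
Server-Room: sound   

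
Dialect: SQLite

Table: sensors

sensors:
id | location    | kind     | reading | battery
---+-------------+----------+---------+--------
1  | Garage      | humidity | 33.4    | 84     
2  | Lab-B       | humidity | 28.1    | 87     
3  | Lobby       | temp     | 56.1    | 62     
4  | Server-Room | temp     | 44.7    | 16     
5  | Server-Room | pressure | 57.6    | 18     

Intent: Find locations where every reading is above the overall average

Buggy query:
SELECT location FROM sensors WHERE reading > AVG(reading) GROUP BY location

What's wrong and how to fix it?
Bug: AVG() is an aggregate; it can't sit directly in WHERE

Fix: Use a subquery for AVG and a HAVING MIN(...) filter so the condition holds for every row in the group

Corrected query:
SELECT location FROM sensors GROUP BY location HAVING MIN(reading) > (SELECT AVG(reading) FROM sensors)

Result:
location   
-----------
Lobby      
Server-Room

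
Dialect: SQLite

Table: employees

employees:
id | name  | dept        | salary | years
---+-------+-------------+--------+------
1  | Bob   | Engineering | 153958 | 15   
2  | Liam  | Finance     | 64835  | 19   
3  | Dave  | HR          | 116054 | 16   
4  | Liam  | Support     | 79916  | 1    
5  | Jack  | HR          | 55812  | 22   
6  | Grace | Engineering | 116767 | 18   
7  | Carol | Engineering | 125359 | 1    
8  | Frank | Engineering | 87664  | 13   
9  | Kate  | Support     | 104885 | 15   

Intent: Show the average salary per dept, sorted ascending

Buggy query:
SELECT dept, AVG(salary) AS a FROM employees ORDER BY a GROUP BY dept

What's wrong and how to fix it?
Bug: GROUP BY must precede ORDER BY

Fix: Move ORDER BY to the end, after GROUP BY

Corrected query:
SELECT dept, AVG(salary) AS a FROM employees GROUP BY dept ORDER BY a

Result:
dept        | a      
------------+--------
Finance     | 64835  
HR          | 85933  
Support     | 92400.5
Engineering | 120937 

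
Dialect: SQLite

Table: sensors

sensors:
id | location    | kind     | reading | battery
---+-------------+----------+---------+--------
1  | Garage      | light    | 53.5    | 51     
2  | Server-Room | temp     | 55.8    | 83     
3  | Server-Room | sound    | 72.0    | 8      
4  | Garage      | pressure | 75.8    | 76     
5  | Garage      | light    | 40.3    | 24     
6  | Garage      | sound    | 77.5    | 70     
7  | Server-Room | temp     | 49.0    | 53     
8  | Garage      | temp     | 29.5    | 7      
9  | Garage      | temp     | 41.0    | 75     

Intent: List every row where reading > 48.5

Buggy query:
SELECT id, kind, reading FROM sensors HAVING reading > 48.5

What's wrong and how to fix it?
Bug: This is a non-aggregate query (no GROUP BY, no aggregates), so in SQLite the HAVING clause is invalid here; a row-level condition belongs in WHERE

Fix: Use WHERE for row-level filtering

Corrected query:
SELECT id, kind, reading FROM sensors WHERE reading > 48.5

Result:
id | kind     | reading
---+----------+--------
1  | light    | 53.5   
2  | temp     | 55.8   
3  | sound    | 72     
4  | pressure | 75.8   
6  | sound    | 77.5   
7  | temp     | 49     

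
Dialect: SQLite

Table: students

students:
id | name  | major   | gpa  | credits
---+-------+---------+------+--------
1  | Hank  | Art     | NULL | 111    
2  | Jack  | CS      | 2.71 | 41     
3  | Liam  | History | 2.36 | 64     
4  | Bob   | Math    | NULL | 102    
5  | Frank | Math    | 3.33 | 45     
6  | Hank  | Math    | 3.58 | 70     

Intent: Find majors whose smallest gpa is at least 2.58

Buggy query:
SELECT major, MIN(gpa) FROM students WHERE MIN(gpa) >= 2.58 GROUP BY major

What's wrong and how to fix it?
Bug: Aggregates like MIN are computed per group after WHERE runs

Fix: Replace WHERE with HAVING after the GROUP BY

Corrected query:
SELECT major, MIN(gpa) FROM students GROUP BY major HAVING MIN(gpa) >= 2.58

Result:
major | MIN(gpa)
------+---------
CS    | 2.71    
Math  | 3.33    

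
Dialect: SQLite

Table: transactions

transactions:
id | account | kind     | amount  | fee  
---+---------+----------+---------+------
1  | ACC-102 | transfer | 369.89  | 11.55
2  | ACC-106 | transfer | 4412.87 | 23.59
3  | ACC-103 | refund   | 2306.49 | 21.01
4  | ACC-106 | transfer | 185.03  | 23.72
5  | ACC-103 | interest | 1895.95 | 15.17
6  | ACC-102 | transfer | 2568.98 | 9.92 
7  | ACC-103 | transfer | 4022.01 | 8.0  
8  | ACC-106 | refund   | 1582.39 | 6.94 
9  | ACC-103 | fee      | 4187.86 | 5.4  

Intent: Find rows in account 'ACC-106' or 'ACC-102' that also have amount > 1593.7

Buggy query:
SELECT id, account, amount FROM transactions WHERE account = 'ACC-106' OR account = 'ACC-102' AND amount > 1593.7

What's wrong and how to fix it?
Bug: AND binds tighter than OR, so this parses as account = 'ACC-106' OR (account = 'ACC-102' AND amount > 1593.7)

Fix: Add parentheses around the OR so the AND applies to both alternatives

Corrected query:
SELECT id, account, amount FROM transactions WHERE (account = 'ACC-106' OR account = 'ACC-102') AND amount > 1593.7

Result:
id | account | amount 
---+---------+--------
2  | ACC-106 | 4412.87
6  | ACC-102 | 2568.98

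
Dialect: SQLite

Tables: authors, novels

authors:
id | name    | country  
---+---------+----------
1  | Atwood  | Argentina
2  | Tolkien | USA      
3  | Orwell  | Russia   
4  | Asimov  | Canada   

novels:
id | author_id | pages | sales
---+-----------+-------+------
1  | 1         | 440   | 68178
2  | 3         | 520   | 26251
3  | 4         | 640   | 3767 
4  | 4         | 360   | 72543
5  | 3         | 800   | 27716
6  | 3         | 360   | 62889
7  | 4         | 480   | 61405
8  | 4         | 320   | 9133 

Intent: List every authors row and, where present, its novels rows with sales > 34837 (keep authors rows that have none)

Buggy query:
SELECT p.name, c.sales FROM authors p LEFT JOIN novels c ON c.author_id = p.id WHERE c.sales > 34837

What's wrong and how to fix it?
Bug: Filtering c.sales in WHERE discards the NULL rows produced by LEFT JOIN, turning it into an inner join

Fix: Move the right-table condition into the ON clause so unmatched parents are kept

Corrected query:
SELECT p.name, c.sales FROM authors p LEFT JOIN novels c ON c.author_id = p.id AND c.sales > 34837

Result:
name    | sales
--------+------
Atwood  | 68178
Tolkien | NULL 
Orwell  | 62889
Asimov  | 61405
Asimov  | 72543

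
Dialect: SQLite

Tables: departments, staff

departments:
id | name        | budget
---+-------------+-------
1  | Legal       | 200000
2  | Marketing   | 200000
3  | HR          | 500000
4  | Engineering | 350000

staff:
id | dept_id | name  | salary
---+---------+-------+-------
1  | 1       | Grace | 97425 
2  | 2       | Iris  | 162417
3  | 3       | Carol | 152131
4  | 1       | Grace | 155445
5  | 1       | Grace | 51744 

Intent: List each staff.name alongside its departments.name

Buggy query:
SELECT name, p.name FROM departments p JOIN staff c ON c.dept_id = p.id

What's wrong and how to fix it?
Bug: 'name' exists in both joined tables, so the database can't tell which one is meant

Fix: Prefix ambiguous columns with the table alias

Corrected query:
SELECT c.name, p.name FROM departments p JOIN staff c ON c.dept_id = p.id

Result:
name  | name     
------+----------
Grace | Legal    
Iris  | Marketing
Carol | HR       
Grace | Legal    
Grace | Legal    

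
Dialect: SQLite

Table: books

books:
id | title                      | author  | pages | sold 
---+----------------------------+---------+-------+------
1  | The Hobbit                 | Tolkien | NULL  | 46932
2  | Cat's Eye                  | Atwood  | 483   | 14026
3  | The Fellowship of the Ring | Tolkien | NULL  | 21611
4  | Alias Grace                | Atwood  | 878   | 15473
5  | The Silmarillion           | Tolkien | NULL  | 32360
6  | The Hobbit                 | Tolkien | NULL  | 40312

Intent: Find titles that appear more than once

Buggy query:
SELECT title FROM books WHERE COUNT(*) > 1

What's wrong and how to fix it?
Bug: COUNT(*) is an aggregate and cannot be used in WHERE

Fix: Group first, then use HAVING for the count condition

Corrected query:
SELECT title FROM books GROUP BY title HAVING COUNT(*) > 1

Result:
title     
----------
The Hobbit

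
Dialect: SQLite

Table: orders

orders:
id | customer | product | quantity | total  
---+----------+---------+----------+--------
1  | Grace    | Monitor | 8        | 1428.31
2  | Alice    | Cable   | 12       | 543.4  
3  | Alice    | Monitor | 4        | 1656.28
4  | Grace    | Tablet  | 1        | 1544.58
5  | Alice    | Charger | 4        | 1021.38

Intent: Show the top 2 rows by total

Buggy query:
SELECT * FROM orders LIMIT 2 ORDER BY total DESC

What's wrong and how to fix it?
Bug: LIMIT must come after ORDER BY

Fix: Swap the clauses: ORDER BY first, then LIMIT

Corrected query:
SELECT * FROM orders ORDER BY total DESC LIMIT 2

Result:
id | customer | product | quantity | total  
---+----------+---------+----------+--------
3  | Alice    | Monitor | 4        | 1656.28
4  | Grace    | Tablet  | 1        | 1544.58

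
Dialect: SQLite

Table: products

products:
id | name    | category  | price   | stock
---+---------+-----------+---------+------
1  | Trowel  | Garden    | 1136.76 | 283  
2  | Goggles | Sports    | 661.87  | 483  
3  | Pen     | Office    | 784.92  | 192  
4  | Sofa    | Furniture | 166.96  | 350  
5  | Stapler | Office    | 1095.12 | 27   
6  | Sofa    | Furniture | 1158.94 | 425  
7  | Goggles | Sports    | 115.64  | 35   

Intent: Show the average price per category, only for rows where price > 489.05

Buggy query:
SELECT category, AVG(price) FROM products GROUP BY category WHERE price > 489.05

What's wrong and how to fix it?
Bug: Row-level WHERE must come before GROUP BY in the clause order

Fix: Place WHERE between FROM and GROUP BY

Corrected query:
SELECT category, AVG(price) FROM products WHERE price > 489.05 GROUP BY category

Result:
category  | AVG(price)
----------+-----------
Furniture | 1158.94   
Garden    | 1136.76   
Office    | 940.02    
Sports    | 661.87    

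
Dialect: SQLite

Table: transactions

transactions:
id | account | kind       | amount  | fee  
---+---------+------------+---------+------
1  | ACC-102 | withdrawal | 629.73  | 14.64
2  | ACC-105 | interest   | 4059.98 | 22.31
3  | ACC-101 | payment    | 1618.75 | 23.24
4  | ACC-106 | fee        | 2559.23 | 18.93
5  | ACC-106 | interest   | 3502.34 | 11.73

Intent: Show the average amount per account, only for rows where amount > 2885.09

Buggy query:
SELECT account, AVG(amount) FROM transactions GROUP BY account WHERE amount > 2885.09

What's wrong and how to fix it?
Bug: Row-level WHERE must come before GROUP BY in the clause order

Fix: Place WHERE between FROM and GROUP BY

Corrected query:
SELECT account, AVG(amount) FROM transactions WHERE amount > 2885.09 GROUP BY account

Result:
account | AVG(amount)
--------+------------
ACC-105 | 4059.98    
ACC-106 | 3502.34    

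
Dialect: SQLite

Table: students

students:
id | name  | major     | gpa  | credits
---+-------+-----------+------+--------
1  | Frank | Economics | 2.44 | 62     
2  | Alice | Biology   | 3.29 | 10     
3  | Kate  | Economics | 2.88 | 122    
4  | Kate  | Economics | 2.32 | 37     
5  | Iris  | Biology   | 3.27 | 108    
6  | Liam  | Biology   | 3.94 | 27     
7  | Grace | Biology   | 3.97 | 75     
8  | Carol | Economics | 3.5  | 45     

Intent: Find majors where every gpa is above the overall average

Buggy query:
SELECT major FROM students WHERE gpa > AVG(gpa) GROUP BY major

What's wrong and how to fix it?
Bug: AVG() is an aggregate; it can't sit directly in WHERE

Fix: Use a subquery for AVG and a HAVING MIN(...) filter so the condition holds for every row in the group

Corrected query:
SELECT major FROM students GROUP BY major HAVING MIN(gpa) > (SELECT AVG(gpa) FROM students)

Result:
major  
-------
Biology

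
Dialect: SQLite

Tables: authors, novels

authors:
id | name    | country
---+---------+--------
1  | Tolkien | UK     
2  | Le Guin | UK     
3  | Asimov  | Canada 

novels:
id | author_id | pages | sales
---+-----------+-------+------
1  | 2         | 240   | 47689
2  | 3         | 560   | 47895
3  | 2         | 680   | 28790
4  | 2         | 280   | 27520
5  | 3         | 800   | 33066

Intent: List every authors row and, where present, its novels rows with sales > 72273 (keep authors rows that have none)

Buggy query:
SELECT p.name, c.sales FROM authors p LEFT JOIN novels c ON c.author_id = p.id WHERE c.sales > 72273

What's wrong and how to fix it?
Bug: Filtering c.sales in WHERE discards the NULL rows produced by LEFT JOIN, turning it into an inner join

Fix: Put 'c.sales > 72273' in the JOIN's ON clause instead of WHERE

Corrected query:
SELECT p.name, c.sales FROM authors p LEFT JOIN novels c ON c.author_id = p.id AND c.sales > 72273

Result:
name    | sales
--------+------
Tolkien | NULL 
Le Guin | NULL 
Asimov  | NULL 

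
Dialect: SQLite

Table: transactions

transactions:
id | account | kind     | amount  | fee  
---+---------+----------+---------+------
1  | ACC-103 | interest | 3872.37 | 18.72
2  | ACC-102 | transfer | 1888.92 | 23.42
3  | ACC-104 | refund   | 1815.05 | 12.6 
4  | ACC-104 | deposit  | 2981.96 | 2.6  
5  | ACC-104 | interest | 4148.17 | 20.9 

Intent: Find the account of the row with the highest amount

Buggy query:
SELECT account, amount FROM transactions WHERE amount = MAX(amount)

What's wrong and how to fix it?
Bug: MAX(amount) is an aggregate and cannot be used directly in WHERE

Fix: Use a subquery: WHERE amount = (SELECT MAX(amount) FROM transactions)

Corrected query:
SELECT account, amount FROM transactions WHERE amount = (SELECT MAX(amount) FROM transactions)

Result:
account | amount 
--------+--------
ACC-104 | 4148.17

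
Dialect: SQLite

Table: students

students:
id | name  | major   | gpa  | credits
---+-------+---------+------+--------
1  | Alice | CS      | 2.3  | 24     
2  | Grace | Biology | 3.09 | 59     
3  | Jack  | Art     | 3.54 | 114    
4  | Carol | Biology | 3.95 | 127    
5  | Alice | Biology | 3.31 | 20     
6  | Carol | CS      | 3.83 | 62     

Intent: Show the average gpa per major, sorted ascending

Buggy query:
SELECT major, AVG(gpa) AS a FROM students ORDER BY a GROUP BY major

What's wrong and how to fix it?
Bug: ORDER BY appears before GROUP BY; SQL clause order requires GROUP BY first

Fix: Reorder: SELECT … FROM … GROUP BY … ORDER BY …

Corrected query:
SELECT major, AVG(gpa) AS a FROM students GROUP BY major ORDER BY a

Result:
major   | a    
--------+------
CS      | 3.065
Biology | 3.45 
Art     | 3.54 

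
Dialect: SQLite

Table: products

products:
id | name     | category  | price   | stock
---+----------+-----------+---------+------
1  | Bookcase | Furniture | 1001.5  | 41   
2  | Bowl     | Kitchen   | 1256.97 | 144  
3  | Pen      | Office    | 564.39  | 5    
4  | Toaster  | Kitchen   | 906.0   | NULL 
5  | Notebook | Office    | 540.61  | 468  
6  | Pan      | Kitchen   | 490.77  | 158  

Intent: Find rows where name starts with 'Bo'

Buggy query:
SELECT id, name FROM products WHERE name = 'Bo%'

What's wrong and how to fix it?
Bug: Wildcards only work with LIKE; '=' treats '%' as a literal character

Fix: Use LIKE for wildcard pattern matching

Corrected query:
SELECT id, name FROM products WHERE name LIKE 'Bo%'

Result:
id | name    
---+---------
1  | Bookcase
2  | Bowl    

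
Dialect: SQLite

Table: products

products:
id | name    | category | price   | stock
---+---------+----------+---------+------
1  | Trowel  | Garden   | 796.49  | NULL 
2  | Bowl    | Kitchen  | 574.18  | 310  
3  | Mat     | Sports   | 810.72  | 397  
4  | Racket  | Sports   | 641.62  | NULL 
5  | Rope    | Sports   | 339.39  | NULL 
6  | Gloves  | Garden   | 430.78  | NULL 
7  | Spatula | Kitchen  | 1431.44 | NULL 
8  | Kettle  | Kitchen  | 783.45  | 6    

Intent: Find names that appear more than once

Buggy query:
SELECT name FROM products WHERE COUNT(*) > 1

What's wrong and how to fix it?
Bug: WHERE can't reference COUNT(*); aggregates are computed after WHERE

Fix: GROUP BY name, then filter groups with HAVING COUNT(*) > 1

Corrected query:
SELECT name FROM products GROUP BY name HAVING COUNT(*) > 1

Result:
(no rows)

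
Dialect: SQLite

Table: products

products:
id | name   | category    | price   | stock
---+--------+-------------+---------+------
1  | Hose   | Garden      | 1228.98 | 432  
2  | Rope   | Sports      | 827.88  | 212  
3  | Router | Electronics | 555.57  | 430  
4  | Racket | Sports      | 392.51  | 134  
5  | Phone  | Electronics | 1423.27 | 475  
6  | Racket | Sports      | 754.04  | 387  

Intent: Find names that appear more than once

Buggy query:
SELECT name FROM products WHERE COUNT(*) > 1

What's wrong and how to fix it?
Bug: COUNT(*) is an aggregate and cannot be used in WHERE

Fix: Group first, then use HAVING for the count condition

Corrected query:
SELECT name FROM products GROUP BY name HAVING COUNT(*) > 1

Result:
name  
------
Racket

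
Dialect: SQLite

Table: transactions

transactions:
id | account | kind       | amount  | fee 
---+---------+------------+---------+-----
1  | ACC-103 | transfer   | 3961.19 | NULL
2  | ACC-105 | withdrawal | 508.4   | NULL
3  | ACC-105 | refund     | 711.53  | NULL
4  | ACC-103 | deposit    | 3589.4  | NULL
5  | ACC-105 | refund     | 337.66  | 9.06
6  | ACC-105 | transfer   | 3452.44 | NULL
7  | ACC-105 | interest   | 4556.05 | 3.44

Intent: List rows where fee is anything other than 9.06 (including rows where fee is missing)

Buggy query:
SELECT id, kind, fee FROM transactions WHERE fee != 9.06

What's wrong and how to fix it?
Bug: Inequality against NULL is unknown, not true; rows with NULL are dropped

Fix: Add an explicit OR fee IS NULL to include the missing-value rows

Corrected query:
SELECT id, kind, fee FROM transactions WHERE fee != 9.06 OR fee IS NULL

Result:
id | kind       | fee 
---+------------+-----
1  | transfer   | NULL
2  | withdrawal | NULL
3  | refund     | NULL
4  | deposit    | NULL
6  | transfer   | NULL
7  | interest   | 3.44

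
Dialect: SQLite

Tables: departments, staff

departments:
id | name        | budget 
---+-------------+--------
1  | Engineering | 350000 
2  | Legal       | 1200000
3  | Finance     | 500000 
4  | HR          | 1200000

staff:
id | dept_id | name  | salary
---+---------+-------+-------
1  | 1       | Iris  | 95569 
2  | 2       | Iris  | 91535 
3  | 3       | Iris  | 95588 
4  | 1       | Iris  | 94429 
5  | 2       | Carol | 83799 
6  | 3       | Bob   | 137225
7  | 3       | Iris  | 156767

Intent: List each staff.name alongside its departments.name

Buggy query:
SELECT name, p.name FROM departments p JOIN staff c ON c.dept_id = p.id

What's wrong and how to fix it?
Bug: Both tables have a 'name' column; the unqualified reference is ambiguous

Fix: Qualify the column with its table alias (c.name)

Corrected query:
SELECT c.name, p.name FROM departments p JOIN staff c ON c.dept_id = p.id

Result:
name  | name       
------+------------
Iris  | Engineering
Iris  | Legal      
Iris  | Finance    
Iris  | Engineering
Carol | Legal      
Bob   | Finance    
Iris  | Finance    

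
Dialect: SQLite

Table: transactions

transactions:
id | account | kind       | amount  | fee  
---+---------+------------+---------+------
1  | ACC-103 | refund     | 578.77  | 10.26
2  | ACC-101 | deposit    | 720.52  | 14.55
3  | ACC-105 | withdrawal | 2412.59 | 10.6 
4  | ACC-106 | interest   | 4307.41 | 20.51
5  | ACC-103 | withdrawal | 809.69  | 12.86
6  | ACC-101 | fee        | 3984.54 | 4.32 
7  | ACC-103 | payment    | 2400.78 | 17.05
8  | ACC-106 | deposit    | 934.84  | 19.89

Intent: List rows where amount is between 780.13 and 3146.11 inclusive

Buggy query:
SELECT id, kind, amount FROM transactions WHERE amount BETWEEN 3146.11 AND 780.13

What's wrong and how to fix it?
Bug: BETWEEN expects the lower bound first; with 3146.11 AND 780.13 the range is empty

Fix: Write BETWEEN 780.13 AND 3146.11

Corrected query:
SELECT id, kind, amount FROM transactions WHERE amount BETWEEN 780.13 AND 3146.11

Result:
id | kind       | amount 
---+------------+--------
3  | withdrawal | 2412.59
5  | withdrawal | 809.69 
7  | payment    | 2400.78
8  | deposit    | 934.84 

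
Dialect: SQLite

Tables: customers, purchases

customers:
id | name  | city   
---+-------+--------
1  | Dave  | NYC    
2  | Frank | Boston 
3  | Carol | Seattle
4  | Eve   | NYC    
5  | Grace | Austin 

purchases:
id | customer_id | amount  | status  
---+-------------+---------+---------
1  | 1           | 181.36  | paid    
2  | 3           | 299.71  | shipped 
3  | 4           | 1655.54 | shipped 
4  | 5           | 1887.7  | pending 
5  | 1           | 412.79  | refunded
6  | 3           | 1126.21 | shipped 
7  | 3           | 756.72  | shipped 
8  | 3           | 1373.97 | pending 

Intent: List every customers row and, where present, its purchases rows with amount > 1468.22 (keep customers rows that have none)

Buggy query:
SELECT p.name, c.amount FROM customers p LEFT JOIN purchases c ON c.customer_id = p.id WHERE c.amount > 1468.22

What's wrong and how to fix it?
Bug: Filtering c.amount in WHERE discards the NULL rows produced by LEFT JOIN, turning it into an inner join

Fix: Move the right-table condition into the ON clause so unmatched parents are kept

Corrected query:
SELECT p.name, c.amount FROM customers p LEFT JOIN purchases c ON c.customer_id = p.id AND c.amount > 1468.22

Result:
name  | amount 
------+--------
Dave  | NULL   
Frank | NULL   
Carol | NULL   
Eve   | 1655.54
Grace | 1887.7 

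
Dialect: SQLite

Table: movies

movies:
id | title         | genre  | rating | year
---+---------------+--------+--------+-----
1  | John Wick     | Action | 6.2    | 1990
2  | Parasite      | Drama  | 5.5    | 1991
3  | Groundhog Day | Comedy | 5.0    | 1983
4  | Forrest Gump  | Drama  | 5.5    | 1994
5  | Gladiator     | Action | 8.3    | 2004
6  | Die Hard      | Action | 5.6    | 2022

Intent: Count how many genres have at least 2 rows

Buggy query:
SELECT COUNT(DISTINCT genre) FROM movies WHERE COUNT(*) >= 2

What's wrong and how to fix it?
Bug: COUNT(*) cannot appear in WHERE; the per-group count doesn't exist yet

Fix: Use a subquery that GROUPs and filters with HAVING, then count its rows

Corrected query:
SELECT COUNT(*) FROM (SELECT genre FROM movies GROUP BY genre HAVING COUNT(*) >= 2)

Result:
COUNT(*)
--------
2       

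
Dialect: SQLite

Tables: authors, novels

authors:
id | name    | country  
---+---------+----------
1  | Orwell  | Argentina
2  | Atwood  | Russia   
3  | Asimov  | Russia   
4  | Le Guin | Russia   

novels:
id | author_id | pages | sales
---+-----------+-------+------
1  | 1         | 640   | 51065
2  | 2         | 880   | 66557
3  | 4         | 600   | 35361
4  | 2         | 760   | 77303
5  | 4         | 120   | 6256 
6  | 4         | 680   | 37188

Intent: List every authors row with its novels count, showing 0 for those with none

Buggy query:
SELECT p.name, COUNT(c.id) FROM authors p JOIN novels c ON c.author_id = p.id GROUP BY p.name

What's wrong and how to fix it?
Bug: An inner join excludes parents with zero children

Fix: Switch to LEFT JOIN to retain unmatched parent rows

Corrected query:
SELECT p.name, COUNT(c.id) FROM authors p LEFT JOIN novels c ON c.author_id = p.id GROUP BY p.name

Result:
name    | COUNT(c.id)
--------+------------
Asimov  | 0          
Atwood  | 2          
Le Guin | 3          
Orwell  | 1          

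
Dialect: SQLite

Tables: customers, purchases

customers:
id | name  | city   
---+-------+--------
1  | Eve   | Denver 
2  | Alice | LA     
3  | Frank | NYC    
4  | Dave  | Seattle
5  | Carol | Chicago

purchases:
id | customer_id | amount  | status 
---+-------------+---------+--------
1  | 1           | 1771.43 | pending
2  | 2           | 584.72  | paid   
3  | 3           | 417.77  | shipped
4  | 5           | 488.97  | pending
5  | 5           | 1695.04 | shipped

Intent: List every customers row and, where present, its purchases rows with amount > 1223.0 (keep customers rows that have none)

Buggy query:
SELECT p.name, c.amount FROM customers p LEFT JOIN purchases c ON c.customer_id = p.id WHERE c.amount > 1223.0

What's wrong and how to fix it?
Bug: Filtering c.amount in WHERE discards the NULL rows produced by LEFT JOIN, turning it into an inner join

Fix: Move the right-table condition into the ON clause so unmatched parents are kept

Corrected query:
SELECT p.name, c.amount FROM customers p LEFT JOIN purchases c ON c.customer_id = p.id AND c.amount > 1223.0

Result:
name  | amount 
------+--------
Eve   | 1771.43
Alice | NULL   
Frank | NULL   
Dave  | NULL   
Carol | 1695.04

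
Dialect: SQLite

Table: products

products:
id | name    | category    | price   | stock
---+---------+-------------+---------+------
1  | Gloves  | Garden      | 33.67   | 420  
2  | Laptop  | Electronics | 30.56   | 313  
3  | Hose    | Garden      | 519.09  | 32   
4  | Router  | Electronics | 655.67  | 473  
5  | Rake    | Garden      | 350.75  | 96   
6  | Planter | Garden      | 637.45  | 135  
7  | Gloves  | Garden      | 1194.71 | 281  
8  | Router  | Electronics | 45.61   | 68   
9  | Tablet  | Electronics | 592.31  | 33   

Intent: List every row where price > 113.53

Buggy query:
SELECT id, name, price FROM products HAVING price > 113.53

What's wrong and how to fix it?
Bug: HAVING filters the output of aggregation, but this query has no GROUP BY and no aggregate functions, so SQLite rejects it (HAVING clause on a non-aggregate query); the condition here is per row

Fix: Replace HAVING with WHERE since the condition applies to individual rows

Corrected query:
SELECT id, name, price FROM products WHERE price > 113.53

Result:
id | name    | price  
---+---------+--------
3  | Hose    | 519.09 
4  | Router  | 655.67 
5  | Rake    | 350.75 
6  | Planter | 637.45 
7  | Gloves  | 1194.71
9  | Tablet  | 592.31 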